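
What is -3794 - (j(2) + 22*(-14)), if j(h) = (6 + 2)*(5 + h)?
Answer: -3542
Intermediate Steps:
j(h) = 40 + 8*h (j(h) = 8*(5 + h) = 40 + 8*h)
-3794 - (j(2) + 22*(-14)) = -3794 - ((40 + 8*2) + 22*(-14)) = -3794 - ((40 + 16) - 308) = -3794 - (56 - 308) = -3794 - 1*(-252) = -3794 + 252 = -3542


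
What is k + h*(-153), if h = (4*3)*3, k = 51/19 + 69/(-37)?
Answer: -3871548/703 ≈ -5507.2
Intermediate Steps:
k = 576/703 (k = 51*(1/19) + 69*(-1/37) = 51/19 - 69/37 = 576/703 ≈ 0.81935)
h = 36 (h = 12*3 = 36)
k + h*(-153) = 576/703 + 36*(-153) = 576/703 - 5508 = -3871548/703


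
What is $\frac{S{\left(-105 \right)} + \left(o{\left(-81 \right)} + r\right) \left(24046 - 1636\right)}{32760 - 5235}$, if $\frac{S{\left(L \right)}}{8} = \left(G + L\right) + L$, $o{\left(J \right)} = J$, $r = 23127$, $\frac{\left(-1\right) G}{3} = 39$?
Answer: $\frac{172152748}{9175} \approx 18763.0$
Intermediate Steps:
$G = -117$ ($G = \left(-3\right) 39 = -117$)
$S{\left(L \right)} = -936 + 16 L$ ($S{\left(L \right)} = 8 \left(\left(-117 + L\right) + L\right) = 8 \left(-117 + 2 L\right) = -936 + 16 L$)
$\frac{S{\left(-105 \right)} + \left(o{\left(-81 \right)} + r\right) \left(24046 - 1636\right)}{32760 - 5235} = \frac{\left(-936 + 16 \left(-105\right)\right) + \left(-81 + 23127\right) \left(24046 - 1636\right)}{32760 - 5235} = \frac{\left(-936 - 1680\right) + 23046 \cdot 22410}{27525} = \left(-2616 + 516460860\right) \frac{1}{27525} = 516458244 \cdot \frac{1}{27525} = \frac{172152748}{9175}$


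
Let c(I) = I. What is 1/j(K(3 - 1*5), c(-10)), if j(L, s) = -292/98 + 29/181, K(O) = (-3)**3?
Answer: -8869/25005 ≈ -0.35469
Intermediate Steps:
K(O) = -27
j(L, s) = -25005/8869 (j(L, s) = -292*1/98 + 29*(1/181) = -146/49 + 29/181 = -25005/8869)
1/j(K(3 - 1*5), c(-10)) = 1/(-25005/8869) = -8869/25005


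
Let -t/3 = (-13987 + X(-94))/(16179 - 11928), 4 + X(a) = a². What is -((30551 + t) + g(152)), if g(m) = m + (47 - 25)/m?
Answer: -3306874843/107692 ≈ -30707.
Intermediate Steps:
X(a) = -4 + a²
t = 5155/1417 (t = -3*(-13987 + (-4 + (-94)²))/(16179 - 11928) = -3*(-13987 + (-4 + 8836))/4251 = -3*(-13987 + 8832)/4251 = -(-15465)/4251 = -3*(-5155/4251) = 5155/1417 ≈ 3.6380)
g(m) = m + 22/m
-((30551 + t) + g(152)) = -((30551 + 5155/1417) + (152 + 22/152)) = -(43295922/1417 + (152 + 22*(1/152))) = -(43295922/1417 + (152 + 11/76)) = -(43295922/1417 + 11563/76) = -1*3306874843/107692 = -3306874843/107692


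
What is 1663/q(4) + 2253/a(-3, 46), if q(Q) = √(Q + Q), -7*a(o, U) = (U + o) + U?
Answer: -15771/89 + 1663*√2/4 ≈ 410.76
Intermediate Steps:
a(o, U) = -2*U/7 - o/7 (a(o, U) = -((U + o) + U)/7 = -(o + 2*U)/7 = -2*U/7 - o/7)
q(Q) = √2*√Q (q(Q) = √(2*Q) = √2*√Q)
1663/q(4) + 2253/a(-3, 46) = 1663/((√2*√4)) + 2253/(-2/7*46 - ⅐*(-3)) = 1663/((√2*2)) + 2253/(-92/7 + 3/7) = 1663/((2*√2)) + 2253/(-89/7) = 1663*(√2/4) + 2253*(-7/89) = 1663*√2/4 - 15771/89 = -15771/89 + 1663*√2/4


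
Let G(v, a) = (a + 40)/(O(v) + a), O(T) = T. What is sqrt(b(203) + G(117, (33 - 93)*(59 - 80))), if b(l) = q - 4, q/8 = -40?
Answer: 4*I*sqrt(472651)/153 ≈ 17.974*I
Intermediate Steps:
q = -320 (q = 8*(-40) = -320)
G(v, a) = (40 + a)/(a + v) (G(v, a) = (a + 40)/(v + a) = (40 + a)/(a + v))
b(l) = -324 (b(l) = -320 - 4 = -324)
sqrt(b(203) + G(117, (33 - 93)*(59 - 80))) = sqrt(-324 + (40 + (33 - 93)*(59 - 80))/((33 - 93)*(59 - 80) + 117)) = sqrt(-324 + (40 - 60*(-21))/(-60*(-21) + 117)) = sqrt(-324 + (40 + 1260)/(1260 + 117)) = sqrt(-324 + 1300/1377) = sqrt(-444848/1377) = 4*I*sqrt(472651)/153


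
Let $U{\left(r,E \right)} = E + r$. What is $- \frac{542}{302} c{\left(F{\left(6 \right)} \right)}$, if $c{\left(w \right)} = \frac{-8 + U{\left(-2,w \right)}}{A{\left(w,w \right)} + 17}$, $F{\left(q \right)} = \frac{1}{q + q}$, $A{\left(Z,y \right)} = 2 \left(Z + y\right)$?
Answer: $\frac{32249}{31408} \approx 1.0268$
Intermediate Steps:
$A{\left(Z,y \right)} = 2 Z + 2 y$
$F{\left(q \right)} = \frac{1}{2 q}$
$c{\left(w \right)} = \frac{-10 + w}{17 + 4 w}$ ($c{\left(w \right)} = \frac{-8 + \left(w - 2\right)}{\left(2 w + 2 w\right) + 17} = \frac{-8 + \left(-2 + w\right)}{4 w + 17} = \frac{-10 + w}{17 + 4 w}$)
$- \frac{542}{302} c{\left(F{\left(6 \right)} \right)} = - \frac{542}{302} \frac{-10 + \frac{1}{2 \cdot 6}}{17 + 4 \frac{1}{2 \cdot 6}} = \left(-542\right) \frac{1}{302} \frac{-10 + \frac{1}{2} \cdot \frac{1}{6}}{17 + 4 \cdot \frac{1}{2} \cdot \frac{1}{6}} = - \frac{271 \frac{-10 + \frac{1}{12}}{17 + 4 \cdot \frac{1}{12}}}{151} = - \frac{271 \frac{1}{17 + \frac{1}{3}} \left(- \frac{119}{12}\right)}{151} = - \frac{271 \frac{1}{\frac{52}{3}} \left(- \frac{119}{12}\right)}{151} = - \frac{271 \cdot \frac{3}{52} \left(- \frac{119}{12}\right)}{151} = \left(- \frac{271}{151}\right) \left(- \frac{119}{208}\right) = \frac{32249}{31408}$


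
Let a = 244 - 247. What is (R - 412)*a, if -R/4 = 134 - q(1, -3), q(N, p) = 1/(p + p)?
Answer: 2846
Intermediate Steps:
q(N, p) = 1/(2*p)
a = -3
R = -1610/3 (R = -4*(134 - 1/(2*(-3))) = -4*(134 - (-1)/(2*3)) = -4*(134 - 1*(-1/6)) = -4*(134 + 1/6) = -4*805/6 = -1610/3 ≈ -536.67)
(R - 412)*a = (-1610/3 - 412)*(-3) = -2846/3*(-3) = 2846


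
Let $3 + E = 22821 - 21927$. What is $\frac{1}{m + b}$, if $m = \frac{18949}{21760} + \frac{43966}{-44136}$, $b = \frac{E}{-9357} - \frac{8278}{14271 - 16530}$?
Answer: $\frac{31327786940160}{107889772204039} \approx 0.29037$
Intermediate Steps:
$E = 891$ ($E = -3 + \left(22821 - 21927\right) = -3 + 894 = 891$)
$b = \frac{25148159}{7045821}$ ($b = \frac{891}{-9357} - \frac{8278}{14271 - 16530} = 891 \left(- \frac{1}{9357}\right) - \frac{8278}{-2259} = - \frac{297}{3119} - - \frac{8278}{2259} = - \frac{297}{3119} + \frac{8278}{2259} = \frac{25148159}{7045821} \approx 3.5692$)
$m = - \frac{15045887}{120049920}$ ($m = 18949 \cdot \frac{1}{21760} + 43966 \left(- \frac{1}{44136}\right) = \frac{18949}{21760} - \frac{21983}{22068} = - \frac{15045887}{120049920} \approx -0.12533$)
$\frac{1}{m + b} = \frac{1}{- \frac{15045887}{120049920} + \frac{25148159}{7045821}} = \frac{1}{\frac{107889772204039}{31327786940160}} = \frac{31327786940160}{107889772204039}$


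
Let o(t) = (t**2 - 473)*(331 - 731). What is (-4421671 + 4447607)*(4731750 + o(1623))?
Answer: -27199878138400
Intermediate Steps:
o(t) = 189200 - 400*t**2 (o(t) = (-473 + t**2)*(-400) = 189200 - 400*t**2)
(-4421671 + 4447607)*(4731750 + o(1623)) = (-4421671 + 4447607)*(4731750 + (189200 - 400*1623**2)) = 25936*(4731750 + (189200 - 400*2634129)) = 25936*(4731750 + (189200 - 1053651600)) = 25936*(4731750 - 1053462400) = 25936*(-1048730650) = -27199878138400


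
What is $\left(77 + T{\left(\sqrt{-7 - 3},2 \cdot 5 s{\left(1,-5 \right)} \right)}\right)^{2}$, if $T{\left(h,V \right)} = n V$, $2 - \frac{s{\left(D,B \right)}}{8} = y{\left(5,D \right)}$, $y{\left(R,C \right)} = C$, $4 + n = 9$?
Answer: $227529$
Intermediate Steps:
$n = 5$ ($n = -4 + 9 = 5$)
$s{\left(D,B \right)} = 16 - 8 D$
$T{\left(h,V \right)} = 5 V$
$\left(77 + T{\left(\sqrt{-7 - 3},2 \cdot 5 s{\left(1,-5 \right)} \right)}\right)^{2} = \left(77 + 5 \cdot 2 \cdot 5 \left(16 - 8\right)\right)^{2} = \left(77 + 5 \cdot 10 \left(16 - 8\right)\right)^{2} = \left(77 + 5 \cdot 10 \cdot 8\right)^{2} = \left(77 + 5 \cdot 80\right)^{2} = \left(77 + 400\right)^{2} = 477^{2} = 227529$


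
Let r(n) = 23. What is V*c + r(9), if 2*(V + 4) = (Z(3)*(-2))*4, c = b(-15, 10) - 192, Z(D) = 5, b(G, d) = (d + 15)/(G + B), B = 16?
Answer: 4031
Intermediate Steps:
b(G, d) = (15 + d)/(16 + G) (b(G, d) = (d + 15)/(G + 16) = (15 + d)/(16 + G))
c = -167 (c = (15 + 10)/(16 - 15) - 192 = 25/1 - 192 = 1*25 - 192 = 25 - 192 = -167)
V = -24 (V = -4 + ((5*(-2))*4)/2 = -4 + (-10*4)/2 = -4 + (1/2)*(-40) = -4 - 20 = -24)
V*c + r(9) = -24*(-167) + 23 = 4008 + 23 = 4031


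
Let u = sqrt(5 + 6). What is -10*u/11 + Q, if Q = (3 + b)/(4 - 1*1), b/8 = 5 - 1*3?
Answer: 19/3 - 10*sqrt(11)/11 ≈ 3.3182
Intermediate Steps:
b = 16 (b = 8*(5 - 1*3) = 8*(5 - 3) = 8*2 = 16)
u = sqrt(11) ≈ 3.3166
Q = 19/3 (Q = (3 + 16)/(4 - 1*1) = 19/(4 - 1) = 19/3 ≈ 6.3333)
-10*u/11 + Q = -10*sqrt(11)/11 + 19/3 = 19/3 - 10*sqrt(11)/11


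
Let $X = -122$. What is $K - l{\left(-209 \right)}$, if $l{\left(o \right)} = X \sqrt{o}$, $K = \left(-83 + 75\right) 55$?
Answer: $-440 + 122 i \sqrt{209} \approx -440.0 + 1763.7 i$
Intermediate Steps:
$K = -440$ ($K = \left(-8\right) 55 = -440$)
$l{\left(o \right)} = - 122 \sqrt{o}$
$K - l{\left(-209 \right)} = -440 - - 122 \sqrt{-209} = -440 - - 122 i \sqrt{209} = -440 + 122 i \sqrt{209}$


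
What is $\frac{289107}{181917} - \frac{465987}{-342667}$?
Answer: $\frac{20426487272}{6926328071} \approx 2.9491$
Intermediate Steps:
$\frac{289107}{181917} - \frac{465987}{-342667} = 289107 \cdot \frac{1}{181917} - - \frac{465987}{342667} = \frac{32123}{20213} + \frac{465987}{342667} = \frac{20426487272}{6926328071}$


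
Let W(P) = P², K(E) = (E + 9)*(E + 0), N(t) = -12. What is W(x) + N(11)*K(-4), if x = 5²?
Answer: 865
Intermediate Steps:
x = 25
K(E) = E*(9 + E) (K(E) = (9 + E)*E = E*(9 + E))
W(x) + N(11)*K(-4) = 25² - (-48)*(9 - 4) = 625 - (-48)*5 = 625 - 12*(-20) = 625 + 240 = 865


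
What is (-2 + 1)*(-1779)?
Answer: 1779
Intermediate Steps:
(-2 + 1)*(-1779) = -1*(-1779) = 1779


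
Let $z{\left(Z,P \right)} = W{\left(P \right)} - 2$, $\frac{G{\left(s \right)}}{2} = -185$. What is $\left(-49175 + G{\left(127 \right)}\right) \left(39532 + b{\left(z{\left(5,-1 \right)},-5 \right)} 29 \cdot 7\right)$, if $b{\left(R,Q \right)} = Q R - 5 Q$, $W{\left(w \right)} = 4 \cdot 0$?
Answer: $-2310630165$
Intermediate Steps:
$W{\left(w \right)} = 0$
$G{\left(s \right)} = -370$ ($G{\left(s \right)} = 2 \left(-185\right) = -370$)
$z{\left(Z,P \right)} = -2$ ($z{\left(Z,P \right)} = 0 - 2 = -2$)
$b{\left(R,Q \right)} = - 5 Q + Q R$
$\left(-49175 + G{\left(127 \right)}\right) \left(39532 + b{\left(z{\left(5,-1 \right)},-5 \right)} 29 \cdot 7\right) = \left(-49175 - 370\right) \left(39532 + - 5 \left(-5 - 2\right) 29 \cdot 7\right) = - 49545 \left(39532 + \left(-5\right) \left(-7\right) 29 \cdot 7\right) = - 49545 \left(39532 + 35 \cdot 29 \cdot 7\right) = - 49545 \left(39532 + 1015 \cdot 7\right) = - 49545 \left(39532 + 7105\right) = \left(-49545\right) 46637 = -2310630165$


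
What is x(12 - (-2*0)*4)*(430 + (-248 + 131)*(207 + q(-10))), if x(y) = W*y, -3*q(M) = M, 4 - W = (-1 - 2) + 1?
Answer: -1740888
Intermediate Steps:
W = 6 (W = 4 - ((-1 - 2) + 1) = 4 - (-3 + 1) = 4 - 1*(-2) = 4 + 2 = 6)
q(M) = -M/3
x(y) = 6*y
x(12 - (-2*0)*4)*(430 + (-248 + 131)*(207 + q(-10))) = (6*(12 - (-2*0)*4))*(430 + (-248 + 131)*(207 - 1/3*(-10))) = (6*(12 - 0*4))*(430 - 117*(207 + 10/3)) = (6*(12 - 1*0))*(430 - 117*631/3) = (6*(12 + 0))*(430 - 24609) = (6*12)*(-24179) = 72*(-24179) = -1740888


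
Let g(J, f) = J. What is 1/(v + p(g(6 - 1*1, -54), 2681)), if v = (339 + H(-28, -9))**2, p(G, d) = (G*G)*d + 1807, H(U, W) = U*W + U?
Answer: 1/385801 ≈ 2.5920e-6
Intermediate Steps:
H(U, W) = U + U*W
p(G, d) = 1807 + d*G**2 (p(G, d) = G**2*d + 1807 = d*G**2 + 1807 = 1807 + d*G**2)
v = 316969 (v = (339 - 28*(1 - 9))**2 = (339 - 28*(-8))**2 = (339 + 224)**2 = 563**2 = 316969)
1/(v + p(g(6 - 1*1, -54), 2681)) = 1/(316969 + (1807 + 2681*(6 - 1*1)**2)) = 1/(316969 + (1807 + 2681*(6 - 1)**2)) = 1/(316969 + (1807 + 2681*5**2)) = 1/(316969 + (1807 + 2681*25)) = 1/(316969 + (1807 + 67025)) = 1/(316969 + 68832) = 1/385801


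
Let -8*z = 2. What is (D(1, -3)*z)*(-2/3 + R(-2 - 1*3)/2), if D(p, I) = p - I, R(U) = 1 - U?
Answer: -7/3 ≈ -2.3333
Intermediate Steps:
z = -¼ (z = -⅛*2 = -¼ ≈ -0.25000)
(D(1, -3)*z)*(-2/3 + R(-2 - 1*3)/2) = ((1 - 1*(-3))*(-¼))*(-2/3 + (1 - (-2 - 1*3))/2) = ((1 + 3)*(-¼))*(-2*⅓ + (1 - (-2 - 3))*(½)) = (4*(-¼))*(-⅔ + (1 - 1*(-5))*(½)) = -(-⅔ + (1 + 5)*(½)) = -(-⅔ + 6*(½)) = -(-⅔ + 3) = -1*7/3 = -7/3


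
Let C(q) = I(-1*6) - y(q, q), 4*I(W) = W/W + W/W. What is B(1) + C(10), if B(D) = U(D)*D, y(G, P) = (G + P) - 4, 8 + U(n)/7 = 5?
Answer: -73/2 ≈ -36.500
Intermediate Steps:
U(n) = -21 (U(n) = -56 + 7*5 = -56 + 35 = -21)
y(G, P) = -4 + G + P
I(W) = 1/2 (I(W) = (W/W + W/W)/4 = (1 + 1)/4 = (1/4)*2 = 1/2)
C(q) = 9/2 - 2*q (C(q) = 1/2 - (-4 + q + q) = 1/2 - (-4 + 2*q) = 1/2 + (4 - 2*q) = 9/2 - 2*q)
B(D) = -21*D
B(1) + C(10) = -21*1 + (9/2 - 2*10) = -21 + (9/2 - 20) = -21 - 31/2 = -73/2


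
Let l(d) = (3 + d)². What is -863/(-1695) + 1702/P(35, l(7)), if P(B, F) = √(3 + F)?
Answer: 863/1695 + 1702*√103/103 ≈ 168.21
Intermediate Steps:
-863/(-1695) + 1702/P(35, l(7)) = -863/(-1695) + 1702/(√(3 + (3 + 7)²)) = -863*(-1/1695) + 1702/(√(3 + 10²)) = 863/1695 + 1702/(√(3 + 100)) = 863/1695 + 1702/(√103) = 863/1695 + 1702*(√103/103) = 863/1695 + 1702*√103/103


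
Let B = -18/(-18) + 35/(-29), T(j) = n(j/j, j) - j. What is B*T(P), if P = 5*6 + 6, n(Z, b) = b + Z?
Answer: -6/29 ≈ -0.20690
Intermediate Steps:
n(Z, b) = Z + b
P = 36 (P = 30 + 6 = 36)
T(j) = 1 (T(j) = (j/j + j) - j = (1 + j) - j = 1)
B = -6/29 (B = -18*(-1/18) + 35*(-1/29) = 1 - 35/29 = -6/29 ≈ -0.20690)
B*T(P) = -6/29*1 = -6/29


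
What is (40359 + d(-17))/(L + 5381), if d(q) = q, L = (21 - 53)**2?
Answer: 40342/6405 ≈ 6.2985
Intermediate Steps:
L = 1024 (L = (-32)**2 = 1024)
(40359 + d(-17))/(L + 5381) = (40359 - 17)/(1024 + 5381) = 40342/6405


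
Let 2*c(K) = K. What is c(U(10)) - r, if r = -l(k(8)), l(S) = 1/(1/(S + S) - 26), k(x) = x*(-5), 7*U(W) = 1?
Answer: 961/29134 ≈ 0.032986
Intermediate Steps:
U(W) = 1/7 (U(W) = (1/7)*1 = 1/7)
k(x) = -5*x
l(S) = 1/(-26 + 1/(2*S)) (l(S) = 1/(1/(2*S) - 26) = 1/(-26 + 1/(2*S)))
c(K) = K/2
r = 80/2081 (r = -(-2)*(-5*8)/(-1 + 52*(-5*8)) = -(-2)*(-40)/(-1 + 52*(-40)) = -(-2)*(-40)/(-1 - 2080) = -(-2)*(-40)/(-2081) = -(-2)*(-40)*(-1)/2081 = -1*(-80/2081) = 80/2081 ≈ 0.038443)
c(U(10)) - r = (1/2)*(1/7) - 1*80/2081 = 1/14 - 80/2081 = 961/29134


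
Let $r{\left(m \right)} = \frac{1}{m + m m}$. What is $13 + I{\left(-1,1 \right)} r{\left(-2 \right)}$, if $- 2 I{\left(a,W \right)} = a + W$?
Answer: $13$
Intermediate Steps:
$r{\left(m \right)} = \frac{1}{m + m^{2}}$
$I{\left(a,W \right)} = - \frac{W}{2} - \frac{a}{2}$ ($I{\left(a,W \right)} = - \frac{a + W}{2} = - \frac{W + a}{2} = - \frac{W}{2} - \frac{a}{2}$)
$13 + I{\left(-1,1 \right)} r{\left(-2 \right)} = 13 + \left(\left(- \frac{1}{2}\right) 1 - - \frac{1}{2}\right) \frac{1}{\left(-2\right) \left(1 - 2\right)} = 13 + \left(- \frac{1}{2} + \frac{1}{2}\right) \left(- \frac{1}{2 \left(-1\right)}\right) = 13 + 0 \left(\left(- \frac{1}{2}\right) \left(-1\right)\right) = 13 + 0 \cdot \frac{1}{2} = 13 + 0 = 13$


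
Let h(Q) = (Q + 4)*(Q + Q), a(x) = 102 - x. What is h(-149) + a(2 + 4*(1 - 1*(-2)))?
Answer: 43298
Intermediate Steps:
h(Q) = 2*Q*(4 + Q) (h(Q) = (4 + Q)*(2*Q) = 2*Q*(4 + Q))
h(-149) + a(2 + 4*(1 - 1*(-2))) = 2*(-149)*(4 - 149) + (102 - (2 + 4*(1 - 1*(-2)))) = 2*(-149)*(-145) + (102 - (2 + 4*(1 + 2))) = 43210 + (102 - (2 + 4*3)) = 43210 + (102 - (2 + 12)) = 43210 + (102 - 1*14) = 43210 + (102 - 14) = 43210 + 88 = 43298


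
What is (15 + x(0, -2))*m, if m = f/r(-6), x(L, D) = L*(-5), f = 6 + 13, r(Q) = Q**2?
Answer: 95/12 ≈ 7.9167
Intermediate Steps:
f = 19
x(L, D) = -5*L
m = 19/36 (m = 19/((-6)**2) = 19/36 ≈ 0.52778)
(15 + x(0, -2))*m = (15 - 5*0)*(19/36) = (15 + 0)*(19/36) = 15*(19/36) = 95/12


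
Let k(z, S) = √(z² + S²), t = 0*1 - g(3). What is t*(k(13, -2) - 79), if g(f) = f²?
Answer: 711 - 9*√173 ≈ 592.62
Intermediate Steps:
t = -9 (t = 0*1 - 1*3² = 0 - 1*9 = 0 - 9 = -9)
k(z, S) = √(S² + z²)
t*(k(13, -2) - 79) = -9*(√((-2)² + 13²) - 79) = -9*(√(4 + 169) - 79) = -9*(√173 - 79) = -9*(-79 + √173) = 711 - 9*√173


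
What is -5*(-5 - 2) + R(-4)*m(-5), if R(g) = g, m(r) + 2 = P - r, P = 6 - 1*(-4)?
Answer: -17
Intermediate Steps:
P = 10 (P = 6 + 4 = 10)
m(r) = 8 - r (m(r) = -2 + (10 - r) = 8 - r)
-5*(-5 - 2) + R(-4)*m(-5) = -5*(-5 - 2) - 4*(8 - 1*(-5)) = -5*(-7) - 4*(8 + 5) = 35 - 4*13 = 35 - 52 = -17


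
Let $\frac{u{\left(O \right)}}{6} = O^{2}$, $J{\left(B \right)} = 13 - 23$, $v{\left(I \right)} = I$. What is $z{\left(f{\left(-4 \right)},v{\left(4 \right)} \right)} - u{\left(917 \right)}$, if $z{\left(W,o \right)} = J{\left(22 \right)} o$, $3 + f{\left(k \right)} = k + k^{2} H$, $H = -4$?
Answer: $-5045374$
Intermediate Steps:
$f{\left(k \right)} = -3 + k - 4 k^{2}$ ($f{\left(k \right)} = -3 + \left(k + k^{2} \left(-4\right)\right) = -3 - \left(- k + 4 k^{2}\right) = -3 + k - 4 k^{2}$)
$J{\left(B \right)} = -10$
$z{\left(W,o \right)} = - 10 o$
$u{\left(O \right)} = 6 O^{2}$
$z{\left(f{\left(-4 \right)},v{\left(4 \right)} \right)} - u{\left(917 \right)} = \left(-10\right) 4 - 6 \cdot 917^{2} = -40 - 6 \cdot 840889 = -40 - 5045334 = -5045374$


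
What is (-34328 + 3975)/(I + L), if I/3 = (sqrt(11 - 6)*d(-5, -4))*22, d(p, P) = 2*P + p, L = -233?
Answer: -7072249/3626531 + 26042874*sqrt(5)/3626531 ≈ 14.108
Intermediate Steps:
d(p, P) = p + 2*P
I = -858*sqrt(5) (I = 3*((sqrt(11 - 6)*(-5 + 2*(-4)))*22) = 3*((sqrt(5)*(-5 - 8))*22) = 3*((sqrt(5)*(-13))*22) = 3*(-13*sqrt(5)*22) = 3*(-286*sqrt(5)) = -858*sqrt(5) ≈ -1918.5)
(-34328 + 3975)/(I + L) = (-34328 + 3975)/(-858*sqrt(5) - 233) = -30353/(-233 - 858*sqrt(5))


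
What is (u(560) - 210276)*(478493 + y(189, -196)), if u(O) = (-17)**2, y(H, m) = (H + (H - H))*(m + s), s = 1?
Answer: -92738238706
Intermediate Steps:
y(H, m) = H*(1 + m) (y(H, m) = (H + (H - H))*(m + 1) = (H + 0)*(1 + m) = H*(1 + m))
u(O) = 289
(u(560) - 210276)*(478493 + y(189, -196)) = (289 - 210276)*(478493 + 189*(1 - 196)) = -209987*(478493 + 189*(-195)) = -209987*(478493 - 36855) = -209987*441638 = -92738238706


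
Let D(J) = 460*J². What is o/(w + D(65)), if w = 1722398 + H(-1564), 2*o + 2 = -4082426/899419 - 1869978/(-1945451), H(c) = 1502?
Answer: -17616998533/23166523500557800 ≈ -7.6045e-7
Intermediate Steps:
o = -17616998533/6316879397 (o = -1 + (-4082426/899419 - 1869978/(-1945451))/2 = -1 + (-4082426*1/899419 - 1869978*(-1/1945451))/2 = -1 + (-14738/3247 + 1869978/1945451)/2 = -1 + (½)*(-22600238272/6316879397) = -1 - 11300119136/6316879397 = -17616998533/6316879397 ≈ -2.7889)
w = 1723900 (w = 1722398 + 1502 = 1723900)
o/(w + D(65)) = -17616998533/(6316879397*(1723900 + 460*65²)) = -17616998533/(6316879397*(1723900 + 460*4225)) = -17616998533/(6316879397*(1723900 + 1943500)) = -17616998533/6316879397/3667400 = -17616998533/6316879397*1/3667400 = -17616998533/23166523500557800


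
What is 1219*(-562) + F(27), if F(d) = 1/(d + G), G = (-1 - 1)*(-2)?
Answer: -21237417/31 ≈ -6.8508e+5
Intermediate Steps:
G = 4 (G = -2*(-2) = 4)
F(d) = 1/(4 + d) (F(d) = 1/(d + 4) = 1/(4 + d))
1219*(-562) + F(27) = 1219*(-562) + 1/(4 + 27) = -685078 + 1/31 = -21237417/31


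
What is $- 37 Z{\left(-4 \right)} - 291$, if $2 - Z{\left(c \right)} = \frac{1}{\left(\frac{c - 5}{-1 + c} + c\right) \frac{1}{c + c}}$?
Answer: $- \frac{2535}{11} \approx -230.45$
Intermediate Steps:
$Z{\left(c \right)} = 2 - \frac{2 c}{c + \frac{-5 + c}{-1 + c}}$ ($Z{\left(c \right)} = 2 - \frac{1}{\left(\frac{c - 5}{-1 + c} + c\right) \frac{1}{c + c}} = 2 - \frac{1}{\left(\frac{-5 + c}{-1 + c} + c\right) \frac{1}{2 c}} = 2 - \frac{1}{\left(c + \frac{-5 + c}{-1 + c}\right) \frac{1}{2 c}} = 2 - \frac{1}{\frac{1}{2} \frac{1}{c} \left(c + \frac{-5 + c}{-1 + c}\right)} = 2 - \frac{2 c}{c + \frac{-5 + c}{-1 + c}}$)
$- 37 Z{\left(-4 \right)} - 291 = - 37 \frac{2 \left(-5 - 4\right)}{-5 + \left(-4\right)^{2}} - 291 = - 37 \cdot 2 \frac{1}{-5 + 16} \left(-9\right) - 291 = - 37 \cdot 2 \cdot \frac{1}{11} \left(-9\right) - 291 = \left(-37\right) \left(- \frac{18}{11}\right) - 291 = \frac{666}{11} - 291 = - \frac{2535}{11}$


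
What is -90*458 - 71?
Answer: -41291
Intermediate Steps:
-90*458 - 71 = -41220 - 71 = -41291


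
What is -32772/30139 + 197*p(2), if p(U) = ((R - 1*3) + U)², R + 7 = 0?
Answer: 379959740/30139 ≈ 12607.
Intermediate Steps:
R = -7 (R = -7 + 0 = -7)
p(U) = (-10 + U)² (p(U) = ((-7 - 1*3) + U)² = ((-7 - 3) + U)² = (-10 + U)²)
-32772/30139 + 197*p(2) = -32772/30139 + 197*(-10 + 2)² = -32772*1/30139 + 197*(-8)² = -32772/30139 + 197*64 = -32772/30139 + 12608 = 379959740/30139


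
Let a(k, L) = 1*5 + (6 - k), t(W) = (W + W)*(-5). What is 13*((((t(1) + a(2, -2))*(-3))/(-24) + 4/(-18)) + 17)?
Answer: 15587/72 ≈ 216.49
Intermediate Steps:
t(W) = -10*W (t(W) = (2*W)*(-5) = -10*W)
a(k, L) = 11 - k (a(k, L) = 5 + (6 - k) = 11 - k)
13*((((t(1) + a(2, -2))*(-3))/(-24) + 4/(-18)) + 17) = 13*((((-10*1 + (11 - 1*2))*(-3))/(-24) + 4/(-18)) + 17) = 13*((((-10 + (11 - 2))*(-3))*(-1/24) + 4*(-1/18)) + 17) = 13*((((-10 + 9)*(-3))*(-1/24) - 2/9) + 17) = 13*((-1*(-3)*(-1/24) - 2/9) + 17) = 13*((3*(-1/24) - 2/9) + 17) = 13*((-1/8 - 2/9) + 17) = 13*(-25/72 + 17) = 13*(1199/72) = 15587/72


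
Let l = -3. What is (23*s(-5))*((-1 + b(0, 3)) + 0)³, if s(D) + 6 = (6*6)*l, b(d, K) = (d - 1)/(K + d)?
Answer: 55936/9 ≈ 6215.1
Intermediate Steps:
b(d, K) = (-1 + d)/(K + d)
s(D) = -114 (s(D) = -6 + (6*6)*(-3) = -6 + 36*(-3) = -6 - 108 = -114)
(23*s(-5))*((-1 + b(0, 3)) + 0)³ = (23*(-114))*((-1 + (-1 + 0)/(3 + 0)) + 0)³ = -2622*((-1 - 1/3) + 0)³ = -2622*((-1 + (⅓)*(-1)) + 0)³ = -2622*((-1 - ⅓) + 0)³ = -2622*(-4/3 + 0)³ = -2622*(-4/3)³ = -2622*(-64/27) = 55936/9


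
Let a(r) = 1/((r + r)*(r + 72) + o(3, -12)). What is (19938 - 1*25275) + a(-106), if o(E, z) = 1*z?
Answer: -38405051/7196 ≈ -5337.0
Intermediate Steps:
o(E, z) = z
a(r) = 1/(-12 + 2*r*(72 + r)) (a(r) = 1/((r + r)*(r + 72) - 12) = 1/((2*r)*(72 + r) - 12) = 1/(2*r*(72 + r) - 12) = 1/(-12 + 2*r*(72 + r)))
(19938 - 1*25275) + a(-106) = (19938 - 1*25275) + 1/(2*(-6 + (-106)² + 72*(-106))) = (19938 - 25275) + 1/(2*(-6 + 11236 - 7632)) = -5337 + (½)/3598 = -5337 + (½)*(1/3598) = -5337 + 1/7196 = -38405051/7196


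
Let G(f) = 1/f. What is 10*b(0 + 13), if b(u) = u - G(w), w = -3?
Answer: 400/3 ≈ 133.33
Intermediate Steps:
b(u) = 1/3 + u (b(u) = u - 1/(-3) = u - 1*(-1/3) = u + 1/3 = 1/3 + u)
10*b(0 + 13) = 10*(1/3 + (0 + 13)) = 10*(1/3 + 13) = 10*(40/3) = 400/3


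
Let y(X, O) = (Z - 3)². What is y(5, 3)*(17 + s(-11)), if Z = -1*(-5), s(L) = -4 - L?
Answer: 96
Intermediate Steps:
Z = 5
y(X, O) = 4 (y(X, O) = (5 - 3)² = 2² = 4)
y(5, 3)*(17 + s(-11)) = 4*(17 + (-4 - 1*(-11))) = 4*(17 + (-4 + 11)) = 4*(17 + 7) = 4*24 = 96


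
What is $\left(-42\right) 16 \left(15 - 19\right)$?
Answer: $2688$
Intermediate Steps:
$\left(-42\right) 16 \left(15 - 19\right) = \left(-672\right) \left(-4\right) = 2688$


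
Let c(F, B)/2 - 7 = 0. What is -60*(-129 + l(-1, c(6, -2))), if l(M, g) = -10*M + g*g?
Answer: -4620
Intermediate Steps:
c(F, B) = 14 (c(F, B) = 14 + 2*0 = 14 + 0 = 14)
l(M, g) = g² - 10*M (l(M, g) = -10*M + g² = g² - 10*M)
-60*(-129 + l(-1, c(6, -2))) = -60*(-129 + (14² - 10*(-1))) = -60*(-129 + (196 + 10)) = -60*(-129 + 206) = -60*77 = -4620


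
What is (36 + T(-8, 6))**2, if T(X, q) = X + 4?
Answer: 1024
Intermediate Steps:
T(X, q) = 4 + X
(36 + T(-8, 6))**2 = (36 + (4 - 8))**2 = (36 - 4)**2 = 32**2 = 1024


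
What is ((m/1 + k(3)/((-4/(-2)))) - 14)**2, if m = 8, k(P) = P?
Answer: 81/4 ≈ 20.250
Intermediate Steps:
((m/1 + k(3)/((-4/(-2)))) - 14)**2 = ((8/1 + 3/((-4/(-2)))) - 14)**2 = ((8*1 + 3/((-4*(-1/2)))) - 14)**2 = ((8 + 3/2) - 14)**2 = (19/2 - 14)**2 = (-9/2)**2 = 81/4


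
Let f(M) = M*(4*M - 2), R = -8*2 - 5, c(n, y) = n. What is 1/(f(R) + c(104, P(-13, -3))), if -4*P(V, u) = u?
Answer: 1/1910 ≈ 0.00052356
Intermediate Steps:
P(V, u) = -u/4
R = -21 (R = -16 - 5 = -21)
f(M) = M*(-2 + 4*M)
1/(f(R) + c(104, P(-13, -3))) = 1/(2*(-21)*(-1 + 2*(-21)) + 104) = 1/(2*(-21)*(-1 - 42) + 104) = 1/(2*(-21)*(-43) + 104) = 1/(1806 + 104) = 1/1910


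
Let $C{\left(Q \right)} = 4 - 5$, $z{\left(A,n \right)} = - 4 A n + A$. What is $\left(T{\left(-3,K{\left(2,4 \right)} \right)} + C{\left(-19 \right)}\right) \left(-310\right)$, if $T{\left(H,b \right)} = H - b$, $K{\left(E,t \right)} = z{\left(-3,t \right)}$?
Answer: $15190$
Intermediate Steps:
$z{\left(A,n \right)} = A - 4 A n$ ($z{\left(A,n \right)} = - 4 A n + A = A - 4 A n$)
$K{\left(E,t \right)} = -3 + 12 t$ ($K{\left(E,t \right)} = - 3 \left(1 - 4 t\right) = -3 + 12 t$)
$C{\left(Q \right)} = -1$ ($C{\left(Q \right)} = 4 - 5 = -1$)
$\left(T{\left(-3,K{\left(2,4 \right)} \right)} + C{\left(-19 \right)}\right) \left(-310\right) = \left(\left(-3 - \left(-3 + 12 \cdot 4\right)\right) - 1\right) \left(-310\right) = \left(\left(-3 - \left(-3 + 48\right)\right) - 1\right) \left(-310\right) = \left(\left(-3 - 45\right) - 1\right) \left(-310\right) = \left(-48 - 1\right) \left(-310\right) = \left(-49\right) \left(-310\right) = 15190$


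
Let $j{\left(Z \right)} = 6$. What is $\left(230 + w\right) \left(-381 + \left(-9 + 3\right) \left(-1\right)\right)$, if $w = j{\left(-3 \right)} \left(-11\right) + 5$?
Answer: $-63375$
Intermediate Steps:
$w = -61$ ($w = 6 \left(-11\right) + 5 = -66 + 5 = -61$)
$\left(230 + w\right) \left(-381 + \left(-9 + 3\right) \left(-1\right)\right) = \left(230 - 61\right) \left(-381 + \left(-9 + 3\right) \left(-1\right)\right) = 169 \left(-381 - -6\right) = 169 \left(-381 + 6\right) = 169 \left(-375\right) = -63375$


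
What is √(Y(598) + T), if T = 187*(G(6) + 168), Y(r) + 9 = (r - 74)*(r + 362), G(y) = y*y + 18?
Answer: 3*√60505 ≈ 737.93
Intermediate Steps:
G(y) = 18 + y² (G(y) = y² + 18 = 18 + y²)
Y(r) = -9 + (-74 + r)*(362 + r) (Y(r) = -9 + (r - 74)*(r + 362) = -9 + (-74 + r)*(362 + r))
T = 41514 (T = 187*((18 + 6²) + 168) = 187*((18 + 36) + 168) = 187*(54 + 168) = 187*222 = 41514)
√(Y(598) + T) = √((-26797 + 598² + 288*598) + 41514) = √((-26797 + 357604 + 172224) + 41514) = √(503031 + 41514) = √544545 = 3*√60505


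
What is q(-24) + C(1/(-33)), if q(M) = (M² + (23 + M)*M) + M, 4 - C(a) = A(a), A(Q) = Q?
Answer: 19141/33 ≈ 580.03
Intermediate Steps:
C(a) = 4 - a
q(M) = M + M² + M*(23 + M) (q(M) = (M² + M*(23 + M)) + M = M + M² + M*(23 + M))
q(-24) + C(1/(-33)) = 2*(-24)*(12 - 24) + (4 - 1/(-33)) = 2*(-24)*(-12) + (4 - 1*(-1/33)) = 576 + (4 + 1/33) = 576 + 133/33 = 19141/33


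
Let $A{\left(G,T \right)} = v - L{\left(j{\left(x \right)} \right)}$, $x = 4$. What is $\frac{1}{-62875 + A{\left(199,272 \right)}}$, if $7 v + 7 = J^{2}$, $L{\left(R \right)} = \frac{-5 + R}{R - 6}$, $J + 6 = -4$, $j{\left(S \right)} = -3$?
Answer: $- \frac{63}{3960344} \approx -1.5908 \cdot 10^{-5}$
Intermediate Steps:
$J = -10$ ($J = -6 - 4 = -10$)
$L{\left(R \right)} = \frac{-5 + R}{-6 + R}$
$v = \frac{93}{7}$ ($v = -1 + \frac{\left(-10\right)^{2}}{7} = -1 + \frac{1}{7} \cdot 100 = -1 + \frac{100}{7} = \frac{93}{7} \approx 13.286$)
$A{\left(G,T \right)} = \frac{781}{63}$ ($A{\left(G,T \right)} = \frac{93}{7} - \frac{-5 - 3}{-6 - 3} = \frac{93}{7} - \frac{1}{-9} \left(-8\right) = \frac{93}{7} - \left(- \frac{1}{9}\right) \left(-8\right) = \frac{93}{7} - \frac{8}{9} = \frac{781}{63}$)
$\frac{1}{-62875 + A{\left(199,272 \right)}} = \frac{1}{-62875 + \frac{781}{63}} = \frac{1}{- \frac{3960344}{63}} = - \frac{63}{3960344}$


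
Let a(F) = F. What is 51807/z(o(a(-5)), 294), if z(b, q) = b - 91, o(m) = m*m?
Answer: -17269/22 ≈ -784.95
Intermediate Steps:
o(m) = m²
z(b, q) = -91 + b
51807/z(o(a(-5)), 294) = 51807/(-91 + (-5)²) = 51807/(-91 + 25) = 51807/(-66) = 51807*(-1/66) = -17269/22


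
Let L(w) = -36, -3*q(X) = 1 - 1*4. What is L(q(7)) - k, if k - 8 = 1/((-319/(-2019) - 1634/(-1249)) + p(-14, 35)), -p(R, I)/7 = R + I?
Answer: -16145345389/366996980 ≈ -43.993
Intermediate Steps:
q(X) = 1 (q(X) = -(1 - 1*4)/3 = -(1 - 4)/3 = -⅓*(-3) = 1)
p(R, I) = -7*I - 7*R (p(R, I) = -7*(R + I) = -7*(I + R) = -7*I - 7*R)
k = 2933454109/366996980 (k = 8 + 1/((-319/(-2019) - 1634/(-1249)) + (-7*35 - 7*(-14))) = 8 + 1/((-319*(-1/2019) - 1634*(-1/1249)) + (-245 + 98)) = 8 + 1/((319/2019 + 1634/1249) - 147) = 8 + 1/(3697477/2521731 - 147) = 8 + 1/(-366996980/2521731) = 8 - 2521731/366996980 = 2933454109/366996980 ≈ 7.9931)
L(q(7)) - k = -36 - 1*2933454109/366996980 = -36 - 2933454109/366996980 = -16145345389/366996980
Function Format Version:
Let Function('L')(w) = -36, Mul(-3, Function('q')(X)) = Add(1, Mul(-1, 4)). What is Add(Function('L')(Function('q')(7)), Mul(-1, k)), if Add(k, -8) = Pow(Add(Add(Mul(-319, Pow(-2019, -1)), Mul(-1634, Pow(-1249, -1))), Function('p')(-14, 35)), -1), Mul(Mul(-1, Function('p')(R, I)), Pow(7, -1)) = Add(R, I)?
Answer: Rational(-16145345389, 366996980) ≈ -43.993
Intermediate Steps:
Function('q')(X) = 1 (Function('q')(X) = Mul(Rational(-1, 3), Add(1, Mul(-1, 4))) = Mul(Rational(-1, 3), Add(1, -4)) = Mul(Rational(-1, 3), -3) = 1)
Function('p')(R, I) = Add(Mul(-7, I), Mul(-7, R)) (Function('p')(R, I) = Mul(-7, Add(R, I)) = Mul(-7, Add(I, R)) = Add(Mul(-7, I), Mul(-7, R)))
k = Rational(2933454109, 366996980) (k = Add(8, Pow(Add(Add(Mul(-319, Pow(-2019, -1)), Mul(-1634, Pow(-1249, -1))), Add(Mul(-7, 35), Mul(-7, -14))), -1)) = Add(8, Pow(Add(Add(Mul(-319, Rational(-1, 2019)), Mul(-1634, Rational(-1, 1249))), Add(-245, 98)), -1)) = Add(8, Pow(Add(Add(Rational(319, 2019), Rational(1634, 1249)), -147), -1)) = Add(8, Pow(Add(Rational(3697477, 2521731), -147), -1)) = Add(8, Pow(Rational(-366996980, 2521731), -1)) = Add(8, Rational(-2521731, 366996980)) = Rational(2933454109, 366996980) ≈ 7.9931)
Add(Function('L')(Function('q')(7)), Mul(-1, k)) = Add(-36, Mul(-1, Rational(2933454109, 366996980))) = Add(-36, Rational(-2933454109, 366996980)) = Rational(-16145345389, 366996980)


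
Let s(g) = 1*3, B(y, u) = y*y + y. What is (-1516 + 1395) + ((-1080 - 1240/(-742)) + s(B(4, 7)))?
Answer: -443838/371 ≈ -1196.3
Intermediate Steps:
B(y, u) = y + y² (B(y, u) = y² + y = y + y²)
s(g) = 3
(-1516 + 1395) + ((-1080 - 1240/(-742)) + s(B(4, 7))) = (-1516 + 1395) + ((-1080 - 1240/(-742)) + 3) = -121 + ((-1080 - 1240*(-1/742)) + 3) = -121 + ((-1080 + 620/371) + 3) = -121 + (-400060/371 + 3) = -121 - 398947/371 = -443838/371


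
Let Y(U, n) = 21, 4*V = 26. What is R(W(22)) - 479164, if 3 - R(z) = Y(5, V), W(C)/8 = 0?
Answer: -479182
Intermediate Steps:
V = 13/2 (V = (¼)*26 = 13/2 ≈ 6.5000)
W(C) = 0 (W(C) = 8*0 = 0)
R(z) = -18 (R(z) = 3 - 1*21 = 3 - 21 = -18)
R(W(22)) - 479164 = -18 - 479164 = -479182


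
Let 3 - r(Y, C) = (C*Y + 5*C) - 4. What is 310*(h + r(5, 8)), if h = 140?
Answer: 20770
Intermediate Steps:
r(Y, C) = 7 - 5*C - C*Y (r(Y, C) = 3 - ((C*Y + 5*C) - 4) = 3 - ((5*C + C*Y) - 4) = 3 - (-4 + 5*C + C*Y) = 3 + (4 - 5*C - C*Y) = 7 - 5*C - C*Y)
310*(h + r(5, 8)) = 310*(140 + (7 - 5*8 - 1*8*5)) = 310*(140 + (7 - 40 - 40)) = 310*(140 - 73) = 310*67 = 20770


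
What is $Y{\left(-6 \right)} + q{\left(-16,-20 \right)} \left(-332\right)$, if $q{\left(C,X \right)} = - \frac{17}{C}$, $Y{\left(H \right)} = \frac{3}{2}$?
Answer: $- \frac{1405}{4} \approx -351.25$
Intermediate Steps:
$Y{\left(H \right)} = \frac{3}{2}$ ($Y{\left(H \right)} = 3 \cdot \frac{1}{2} = \frac{3}{2}$)
$Y{\left(-6 \right)} + q{\left(-16,-20 \right)} \left(-332\right) = \frac{3}{2} + - \frac{17}{-16} \left(-332\right) = \frac{3}{2} + \left(-17\right) \left(- \frac{1}{16}\right) \left(-332\right) = \frac{3}{2} + \frac{17}{16} \left(-332\right) = \frac{3}{2} - \frac{1411}{4} = - \frac{1405}{4}$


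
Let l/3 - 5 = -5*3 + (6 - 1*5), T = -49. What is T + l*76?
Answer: -2101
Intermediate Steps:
l = -27 (l = 15 + 3*(-5*3 + (6 - 1*5)) = 15 + 3*(-15 + (6 - 5)) = 15 + 3*(-15 + 1) = 15 + 3*(-14) = 15 - 42 = -27)
T + l*76 = -49 - 27*76 = -49 - 2052 = -2101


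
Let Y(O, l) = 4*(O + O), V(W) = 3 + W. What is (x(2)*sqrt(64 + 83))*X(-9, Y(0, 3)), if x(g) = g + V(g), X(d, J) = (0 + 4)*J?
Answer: 0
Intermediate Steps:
Y(O, l) = 8*O (Y(O, l) = 4*(2*O) = 8*O)
X(d, J) = 4*J
x(g) = 3 + 2*g (x(g) = g + (3 + g) = 3 + 2*g)
(x(2)*sqrt(64 + 83))*X(-9, Y(0, 3)) = ((3 + 2*2)*sqrt(64 + 83))*(4*(8*0)) = ((3 + 4)*sqrt(147))*(4*0) = (7*(7*sqrt(3)))*0 = (49*sqrt(3))*0 = 0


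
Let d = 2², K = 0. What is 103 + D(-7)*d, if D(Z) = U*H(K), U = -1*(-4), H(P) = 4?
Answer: 167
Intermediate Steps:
d = 4
U = 4
D(Z) = 16 (D(Z) = 4*4 = 16)
103 + D(-7)*d = 103 + 16*4 = 103 + 64 = 167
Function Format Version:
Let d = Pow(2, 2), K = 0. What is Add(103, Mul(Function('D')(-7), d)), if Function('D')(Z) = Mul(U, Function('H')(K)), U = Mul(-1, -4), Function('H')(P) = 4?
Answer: 167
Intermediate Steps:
d = 4
U = 4
Function('D')(Z) = 16 (Function('D')(Z) = Mul(4, 4) = 16)
Add(103, Mul(Function('D')(-7), d)) = Add(103, Mul(16, 4)) = Add(103, 64) = 167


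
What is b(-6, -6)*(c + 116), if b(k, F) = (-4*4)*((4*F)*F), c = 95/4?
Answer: -321984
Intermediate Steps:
c = 95/4 (c = 95*(1/4) = 95/4 ≈ 23.750)
b(k, F) = -64*F**2
b(-6, -6)*(c + 116) = (-64*(-6)**2)*(95/4 + 116) = -64*36*(559/4) = -2304*559/4 = -321984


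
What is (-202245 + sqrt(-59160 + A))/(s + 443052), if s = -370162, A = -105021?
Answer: -40449/14578 + I*sqrt(164181)/72890 ≈ -2.7747 + 0.005559*I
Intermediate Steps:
(-202245 + sqrt(-59160 + A))/(s + 443052) = (-202245 + sqrt(-59160 - 105021))/(-370162 + 443052) = (-202245 + sqrt(-164181))/72890 = (-202245 + I*sqrt(164181))*(1/72890) = -40449/14578 + I*sqrt(164181)/72890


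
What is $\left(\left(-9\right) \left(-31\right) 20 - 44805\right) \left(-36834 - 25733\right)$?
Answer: $2454190575$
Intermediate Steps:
$\left(\left(-9\right) \left(-31\right) 20 - 44805\right) \left(-36834 - 25733\right) = \left(279 \cdot 20 - 44805\right) \left(-62567\right) = \left(5580 - 44805\right) \left(-62567\right) = \left(-39225\right) \left(-62567\right) = 2454190575$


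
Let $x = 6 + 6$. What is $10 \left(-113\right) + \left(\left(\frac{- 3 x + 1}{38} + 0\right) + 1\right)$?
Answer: $- \frac{42937}{38} \approx -1129.9$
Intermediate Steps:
$x = 12$
$10 \left(-113\right) + \left(\left(\frac{- 3 x + 1}{38} + 0\right) + 1\right) = 10 \left(-113\right) + \left(\left(\frac{\left(-3\right) 12 + 1}{38} + 0\right) + 1\right) = -1130 + \left(\left(\left(-36 + 1\right) \frac{1}{38} + 0\right) + 1\right) = -1130 + \left(\left(\left(-35\right) \frac{1}{38} + 0\right) + 1\right) = -1130 + \left(\left(- \frac{35}{38} + 0\right) + 1\right) = -1130 + \left(- \frac{35}{38} + 1\right) = -1130 + \frac{3}{38} = - \frac{42937}{38}$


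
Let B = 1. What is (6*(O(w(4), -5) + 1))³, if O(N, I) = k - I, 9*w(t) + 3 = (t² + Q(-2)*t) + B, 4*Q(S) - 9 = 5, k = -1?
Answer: 27000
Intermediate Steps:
Q(S) = 7/2 (Q(S) = 9/4 + (¼)*5 = 9/4 + 5/4 = 7/2)
w(t) = -2/9 + t²/9 + 7*t/18 (w(t) = -⅓ + ((t² + 7*t/2) + 1)/9 = -⅓ + (1 + t² + 7*t/2)/9 = -⅓ + (⅑ + t²/9 + 7*t/18) = -2/9 + t²/9 + 7*t/18)
O(N, I) = -1 - I
(6*(O(w(4), -5) + 1))³ = (6*((-1 - 1*(-5)) + 1))³ = (6*((-1 + 5) + 1))³ = (6*(4 + 1))³ = (6*5)³ = 30³ = 27000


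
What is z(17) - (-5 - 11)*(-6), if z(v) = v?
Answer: -79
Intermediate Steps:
z(17) - (-5 - 11)*(-6) = 17 - (-5 - 11)*(-6) = 17 - (-16)*(-6) = 17 - 1*96 = 17 - 96 = -79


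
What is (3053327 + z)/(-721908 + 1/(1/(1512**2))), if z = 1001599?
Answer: 675821/260706 ≈ 2.5923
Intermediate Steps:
(3053327 + z)/(-721908 + 1/(1/(1512**2))) = (3053327 + 1001599)/(-721908 + 1/(1/(1512**2))) = 4054926/(-721908 + 1/(1/2286144)) = 4054926/(-721908 + 2286144) = 4054926/1564236 = 4054926*(1/1564236) = 675821/260706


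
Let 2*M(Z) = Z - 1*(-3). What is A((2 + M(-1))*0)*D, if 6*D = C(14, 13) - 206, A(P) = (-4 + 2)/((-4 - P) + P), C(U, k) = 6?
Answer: -50/3 ≈ -16.667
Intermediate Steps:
M(Z) = 3/2 + Z/2 (M(Z) = (Z - 1*(-3))/2 = (Z + 3)/2 = (3 + Z)/2 = 3/2 + Z/2)
A(P) = 1/2 (A(P) = -2/(-4) = -2*(-1/4) = 1/2)
D = -100/3 (D = (6 - 206)/6 = (1/6)*(-200) = -100/3 ≈ -33.333)
A((2 + M(-1))*0)*D = (1/2)*(-100/3) = -50/3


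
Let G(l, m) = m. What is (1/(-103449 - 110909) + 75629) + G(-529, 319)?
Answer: 16280061383/214358 ≈ 75948.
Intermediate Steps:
(1/(-103449 - 110909) + 75629) + G(-529, 319) = (1/(-103449 - 110909) + 75629) + 319 = (1/(-214358) + 75629) + 319 = (-1/214358 + 75629) + 319 = 16211681181/214358 + 319 = 16280061383/214358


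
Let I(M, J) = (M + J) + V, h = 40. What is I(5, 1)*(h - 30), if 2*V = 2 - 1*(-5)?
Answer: 95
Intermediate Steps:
V = 7/2 (V = (2 - 1*(-5))/2 = (2 + 5)/2 = (½)*7 = 7/2 ≈ 3.5000)
I(M, J) = 7/2 + J + M (I(M, J) = (M + J) + 7/2 = (J + M) + 7/2 = 7/2 + J + M)
I(5, 1)*(h - 30) = (7/2 + 1 + 5)*(40 - 30) = (19/2)*10 = 95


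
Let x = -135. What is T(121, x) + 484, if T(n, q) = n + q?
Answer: 470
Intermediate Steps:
T(121, x) + 484 = (121 - 135) + 484 = -14 + 484 = 470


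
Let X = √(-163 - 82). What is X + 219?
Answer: 219 + 7*I*√5 ≈ 219.0 + 15.652*I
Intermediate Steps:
X = 7*I*√5 (X = √(-245) = 7*I*√5 ≈ 15.652*I)
X + 219 = 7*I*√5 + 219 = 219 + 7*I*√5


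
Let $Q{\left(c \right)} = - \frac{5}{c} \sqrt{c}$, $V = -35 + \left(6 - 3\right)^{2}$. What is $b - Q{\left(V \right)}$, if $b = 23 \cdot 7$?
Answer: $161 - \frac{5 i \sqrt{26}}{26} \approx 161.0 - 0.98058 i$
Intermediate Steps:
$b = 161$
$V = -26$ ($V = -35 + 3^{2} = -35 + 9 = -26$)
$Q{\left(c \right)} = - \frac{5}{\sqrt{c}}$
$b - Q{\left(V \right)} = 161 - - \frac{5}{i \sqrt{26}} = 161 - - 5 \left(- \frac{i \sqrt{26}}{26}\right) = 161 - \frac{5 i \sqrt{26}}{26}$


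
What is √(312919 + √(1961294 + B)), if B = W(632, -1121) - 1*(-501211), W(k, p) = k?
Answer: √(312919 + √2463137) ≈ 560.79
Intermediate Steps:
B = 501843 (B = 632 - 1*(-501211) = 632 + 501211 = 501843)
√(312919 + √(1961294 + B)) = √(312919 + √(1961294 + 501843)) = √(312919 + √2463137)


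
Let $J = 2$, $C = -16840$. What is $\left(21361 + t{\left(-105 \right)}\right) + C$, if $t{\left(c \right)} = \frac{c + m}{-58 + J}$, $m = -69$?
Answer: $\frac{126675}{28} \approx 4524.1$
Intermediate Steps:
$t{\left(c \right)} = \frac{69}{56} - \frac{c}{56}$ ($t{\left(c \right)} = \frac{c - 69}{-58 + 2} = \frac{-69 + c}{-56} = \left(-69 + c\right) \left(- \frac{1}{56}\right) = \frac{69}{56} - \frac{c}{56}$)
$\left(21361 + t{\left(-105 \right)}\right) + C = \left(21361 + \left(\frac{69}{56} - - \frac{15}{8}\right)\right) - 16840 = \left(21361 + \left(\frac{69}{56} + \frac{15}{8}\right)\right) - 16840 = \left(21361 + \frac{87}{28}\right) - 16840 = \frac{598195}{28} - 16840 = \frac{126675}{28}$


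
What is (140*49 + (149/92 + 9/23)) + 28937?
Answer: 3293509/92 ≈ 35799.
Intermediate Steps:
(140*49 + (149/92 + 9/23)) + 28937 = (6860 + (149*(1/92) + 9*(1/23))) + 28937 = (6860 + (149/92 + 9/23)) + 28937 = (6860 + 185/92) + 28937 = 631305/92 + 28937 = 3293509/92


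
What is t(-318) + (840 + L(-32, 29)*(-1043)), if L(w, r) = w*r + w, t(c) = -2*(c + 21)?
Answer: 1002714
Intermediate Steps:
t(c) = -42 - 2*c (t(c) = -2*(21 + c) = -42 - 2*c)
L(w, r) = w + r*w (L(w, r) = r*w + w = w + r*w)
t(-318) + (840 + L(-32, 29)*(-1043)) = (-42 - 2*(-318)) + (840 - 32*(1 + 29)*(-1043)) = (-42 + 636) + (840 - 32*30*(-1043)) = 594 + (840 - 960*(-1043)) = 594 + (840 + 1001280) = 594 + 1002120 = 1002714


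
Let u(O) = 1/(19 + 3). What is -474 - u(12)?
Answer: -10429/22 ≈ -474.05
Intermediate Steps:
u(O) = 1/22
-474 - u(12) = -474 - 1*1/22 = -474 - 1/22 = -10429/22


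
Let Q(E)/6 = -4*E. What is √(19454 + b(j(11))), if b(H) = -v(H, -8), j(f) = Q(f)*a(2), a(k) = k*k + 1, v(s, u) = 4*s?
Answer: √24734 ≈ 157.27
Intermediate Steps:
Q(E) = -24*E (Q(E) = 6*(-4*E) = -24*E)
a(k) = 1 + k² (a(k) = k² + 1 = 1 + k²)
j(f) = -120*f (j(f) = (-24*f)*(1 + 2²) = (-24*f)*(1 + 4) = -24*f*5 = -120*f)
b(H) = -4*H
√(19454 + b(j(11))) = √(19454 - (-480)*11) = √(19454 - 4*(-1320)) = √(19454 + 5280) = √24734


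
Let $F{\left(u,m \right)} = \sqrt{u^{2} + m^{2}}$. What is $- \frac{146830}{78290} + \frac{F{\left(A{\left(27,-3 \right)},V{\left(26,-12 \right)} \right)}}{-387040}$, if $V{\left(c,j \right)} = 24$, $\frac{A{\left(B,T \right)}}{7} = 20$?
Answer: $- \frac{14683}{7829} - \frac{\sqrt{1261}}{96760} \approx -1.8758$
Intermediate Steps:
$A{\left(B,T \right)} = 140$ ($A{\left(B,T \right)} = 7 \cdot 20 = 140$)
$F{\left(u,m \right)} = \sqrt{m^{2} + u^{2}}$
$- \frac{146830}{78290} + \frac{F{\left(A{\left(27,-3 \right)},V{\left(26,-12 \right)} \right)}}{-387040} = - \frac{146830}{78290} + \frac{\sqrt{24^{2} + 140^{2}}}{-387040} = \left(-146830\right) \frac{1}{78290} + \sqrt{576 + 19600} \left(- \frac{1}{387040}\right) = - \frac{14683}{7829} + \sqrt{20176} \left(- \frac{1}{387040}\right) = - \frac{14683}{7829} + 4 \sqrt{1261} \left(- \frac{1}{387040}\right) = - \frac{14683}{7829} - \frac{\sqrt{1261}}{96760}$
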